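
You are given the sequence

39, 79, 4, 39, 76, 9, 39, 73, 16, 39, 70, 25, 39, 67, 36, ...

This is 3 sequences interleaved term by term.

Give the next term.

39

Split by position mod 3 into 3 tracks.
Stream A: 39, 39, 39, 39, 39 — constant 39.
Stream B: 79, 76, 73, 70, 67 — arithmetic with common difference −3.
Stream C: 4, 9, 16, 25, 36 — perfect squares starting at 2².
Term 16 comes from stream A (its 6th entry): 39.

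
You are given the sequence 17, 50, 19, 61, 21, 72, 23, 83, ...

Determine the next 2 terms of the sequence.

25, 94

Taking every 2nd term gives 2 separate tracks.
Track A: 17, 19, 21, 23 — linear: a_n = 15 + 2·n.
Track B: 50, 61, 72, 83 — arithmetic with common difference +11.
The 9th slot belongs to track A; its 5th term is 25.
Position 10 falls in track B as its term 5, giving 94.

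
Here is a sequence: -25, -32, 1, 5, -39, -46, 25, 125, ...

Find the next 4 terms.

-53, -60, 625, 3125

The slot pattern repeats as AABB (period 4), so there are 2 interleaved tracks.
Track A: -25, -32, -39, -46 (linear: a_n = -18 − 7·n).
Track B: 1, 5, 25, 125 (powers of 5).
Term 9 comes from track A (its 5th entry): -53.
Position 10 → track A, term 6 = -60.
Position 11 falls in track B as its term 5, giving 625.
Term 12 comes from track B (its 6th entry): 3125.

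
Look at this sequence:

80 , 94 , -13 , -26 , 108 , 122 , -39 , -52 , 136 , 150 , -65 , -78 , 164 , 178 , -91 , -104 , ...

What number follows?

The slot pattern repeats as AABB (period 4), so there are 2 interleaved tracks.
Subsequence A: 80, 94, 108, 122, 136, 150, 164, 178 — adding 14 each time.
Subsequence B: -13, -26, -39, -52, -65, -78, -91, -104 — arithmetic, step −13.
The 17th slot belongs to subsequence A; its 9th term is 192.

192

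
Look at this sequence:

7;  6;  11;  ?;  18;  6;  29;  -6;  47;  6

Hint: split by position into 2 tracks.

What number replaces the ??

-6

Taking every 2nd term gives 2 separate tracks.
Stream A: 7, 11, 18, 29, 47. A Fibonacci-like recurrence a_n = a_{n-1} + a_{n-2}.
Stream B: 6, ?, 6, -6, 6. Oscillating between 6 and -6.
The gap is stream B's term 2; the rule gives -6.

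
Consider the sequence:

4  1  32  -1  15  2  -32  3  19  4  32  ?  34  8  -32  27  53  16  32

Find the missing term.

Split by position mod 4 into 4 tracks.
Stream A: 4, 15, 19, 34, 53 (each term equals the sum of the previous two).
Stream B: 1, 2, 4, 8, 16 (powers of 2).
Stream C: 32, -32, 32, -32, 32 (alternating ±32).
Stream D: -1, 3, ?, 27 (geometric, ×-3 each step).
The gap is stream D's term 3; the rule gives -9.

-9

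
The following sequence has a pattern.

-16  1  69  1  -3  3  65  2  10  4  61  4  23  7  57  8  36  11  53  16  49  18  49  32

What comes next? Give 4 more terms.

62, 29, 45, 64

Taking every 4th term gives 4 separate tracks.
Subsequence A: -16, -3, 10, 23, 36, 49 — arithmetic, step +13.
Subsequence B: 1, 3, 4, 7, 11, 18 — a Fibonacci-like recurrence a_n = a_{n-1} + a_{n-2}.
Subsequence C: 69, 65, 61, 57, 53, 49 — arithmetic, step −4.
Subsequence D: 1, 2, 4, 8, 16, 32 — successive powers of 2.
The 25th slot belongs to subsequence A; its 7th term is 62.
Position 26 → subsequence B, term 7 = 29.
Term 27 comes from subsequence C (its 7th entry): 45.
Position 28 falls in subsequence D as its term 7, giving 64.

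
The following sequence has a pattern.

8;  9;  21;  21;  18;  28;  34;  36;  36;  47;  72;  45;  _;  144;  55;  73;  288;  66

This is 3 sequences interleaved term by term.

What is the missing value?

Taking every 3rd term gives 3 separate tracks.
Track A: 8, 21, 34, 47, ?, 73 (arithmetic with common difference +13).
Track B: 9, 18, 36, 72, 144, 288 (geometric, ×2 each step).
Track C: 21, 28, 36, 45, 55, 66 (the triangular numbers T_6, T_7, …).
Filling track A at index 5 by its rule yields 60.

60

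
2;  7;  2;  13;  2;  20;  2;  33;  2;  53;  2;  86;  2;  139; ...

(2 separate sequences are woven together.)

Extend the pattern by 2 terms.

Odd-indexed and even-indexed terms follow separate rules.
Stream A: 2, 2, 2, 2, 2, 2, 2 — the constant sequence 2.
Stream B: 7, 13, 20, 33, 53, 86, 139 — a Fibonacci-like recurrence a_n = a_{n-1} + a_{n-2}.
Position 15 falls in stream A as its term 8, giving 2.
The 16th slot belongs to stream B; its 8th term is 225.

2, 225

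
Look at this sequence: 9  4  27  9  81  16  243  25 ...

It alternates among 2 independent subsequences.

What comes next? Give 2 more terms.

Taking every 2nd term gives 2 separate tracks.
Stream A is 9, 27, 81, 243, which is powers 3^2, 3^3, 3^4, ….
Stream B is 4, 9, 16, 25, which is the squares 2², 3², 4², ….
The 9th slot belongs to stream A; its 5th term is 729.
Term 10 comes from stream B (its 5th entry): 36.

729, 36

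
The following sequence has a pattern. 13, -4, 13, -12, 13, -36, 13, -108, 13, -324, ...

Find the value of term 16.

-8748

Positions 1, 3, 5, … form one subsequence and positions 2, 4, 6, … form another.
Track A = 13, 13, 13, 13, 13: constant 13.
Track B = -4, -12, -36, -108, -324: geometric, ×3 each step.
Position 16 falls in track B as its term 8, giving -8748.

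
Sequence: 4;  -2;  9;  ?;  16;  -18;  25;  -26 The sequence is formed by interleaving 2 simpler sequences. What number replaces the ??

Taking every 2nd term gives 2 separate tracks.
Stream A: 4, 9, 16, 25 — perfect squares starting at 2².
Stream B: -2, ?, -18, -26 — linear: a_n = 6 − 8·n.
Filling stream B at index 2 by its rule yields -10.

-10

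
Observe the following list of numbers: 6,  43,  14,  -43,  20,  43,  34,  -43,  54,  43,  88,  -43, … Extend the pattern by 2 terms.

Split by position mod 2 into 2 tracks.
Subsequence A: 6, 14, 20, 34, 54, 88 — Fibonacci-style (each term is the sum of the two before it).
Subsequence B: 43, -43, 43, -43, 43, -43 — the oscillation 43·(−1)^(n+1).
Term 13 comes from subsequence A (its 7th entry): 142.
The 14th slot belongs to subsequence B; its 7th term is 43.

142, 43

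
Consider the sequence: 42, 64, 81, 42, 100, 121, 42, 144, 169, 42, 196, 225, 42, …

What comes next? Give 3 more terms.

Positions follow the repeating pattern ABB; grouping by letter gives 2 tracks.
Track A = 42, 42, 42, 42, 42: constant 42.
Track B = 64, 81, 100, 121, 144, 169, 196, 225: consecutive squares n² from n = 8.
The 14th slot belongs to track B; its 9th term is 256.
Term 15 comes from track B (its 10th entry): 289.
Position 16 falls in track A as its term 6, giving 42.

256, 289, 42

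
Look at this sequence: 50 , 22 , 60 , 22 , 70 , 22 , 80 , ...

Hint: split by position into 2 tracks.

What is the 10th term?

Odd-indexed and even-indexed terms follow separate rules.
Track A: 50, 60, 70, 80. Arithmetic with common difference +10.
Track B: 22, 22, 22. Constant 22.
The 10th slot belongs to track B; its 5th term is 22.

22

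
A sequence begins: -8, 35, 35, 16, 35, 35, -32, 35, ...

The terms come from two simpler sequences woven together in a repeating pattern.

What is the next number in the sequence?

Reading positions in blocks of 3 reveals the pattern ABB — 2 tracks woven together.
Subsequence A = -8, 16, -32: geometric, ×-2 each step.
Subsequence B = 35, 35, 35, 35, 35: the constant sequence 35.
The 9th slot belongs to subsequence B; its 6th term is 35.

35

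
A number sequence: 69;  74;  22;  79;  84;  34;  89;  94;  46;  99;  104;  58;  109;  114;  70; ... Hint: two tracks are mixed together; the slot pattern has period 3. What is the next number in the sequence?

Reading positions in blocks of 3 reveals the pattern AAB — 2 tracks woven together.
Track A: 69, 74, 79, 84, 89, 94, 99, 104, 109, 114 (arithmetic with common difference +5).
Track B: 22, 34, 46, 58, 70 (linear: a_n = 10 + 12·n).
The 16th slot belongs to track A; its 11th term is 119.

119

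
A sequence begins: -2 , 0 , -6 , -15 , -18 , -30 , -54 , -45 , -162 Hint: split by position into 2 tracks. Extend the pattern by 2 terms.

-60, -486

Split by position mod 2 into 2 tracks.
Subsequence A: -2, -6, -18, -54, -162. Geometric with ratio 3.
Subsequence B: 0, -15, -30, -45. Linear: a_n = 15 − 15·n.
The 10th slot belongs to subsequence B; its 5th term is -60.
The 11th slot belongs to subsequence A; its 6th term is -486.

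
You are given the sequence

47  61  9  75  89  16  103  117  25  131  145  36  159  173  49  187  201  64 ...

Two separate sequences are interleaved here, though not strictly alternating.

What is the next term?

The slot pattern repeats as AAB (period 3), so there are 2 interleaved tracks.
Track A: 47, 61, 75, 89, 103, 117, 131, 145, 159, 173, 187, 201 — arithmetic with common difference +14.
Track B: 9, 16, 25, 36, 49, 64 — the squares 3², 4², 5², ….
Position 19 → track A, term 13 = 215.

215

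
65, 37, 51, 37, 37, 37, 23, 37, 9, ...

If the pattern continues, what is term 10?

The terms cycle through 2 interleaved subsequences.
Track A = 65, 51, 37, 23, 9: arithmetic, step −14.
Track B = 37, 37, 37, 37: always 37.
Position 10 → track B, term 5 = 37.

37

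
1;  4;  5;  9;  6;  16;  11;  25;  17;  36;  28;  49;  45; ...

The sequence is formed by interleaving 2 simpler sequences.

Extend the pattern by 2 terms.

64, 73

The terms cycle through 2 interleaved subsequences.
Subsequence A is 1, 5, 6, 11, 17, 28, 45, which is each term equals the sum of the previous two.
Subsequence B is 4, 9, 16, 25, 36, 49, which is perfect squares starting at 2².
Position 14 falls in subsequence B as its term 7, giving 64.
Term 15 comes from subsequence A (its 8th entry): 73.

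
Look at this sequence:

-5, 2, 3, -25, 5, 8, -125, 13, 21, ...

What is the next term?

-625

The slot pattern repeats as ABB (period 3), so there are 2 interleaved tracks.
Stream A: -5, -25, -125 — geometric, ×5 each step.
Stream B: 2, 3, 5, 8, 13, 21 — Fibonacci-style (each term is the sum of the two before it).
The 10th slot belongs to stream A; its 4th term is -625.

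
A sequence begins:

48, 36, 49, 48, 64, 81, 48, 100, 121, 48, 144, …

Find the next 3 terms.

169, 48, 196

Positions follow the repeating pattern ABB; grouping by letter gives 2 tracks.
Subsequence A is 48, 48, 48, 48, which is always 48.
Subsequence B is 36, 49, 64, 81, 100, 121, 144, which is consecutive squares n² from n = 6.
Position 12 → subsequence B, term 8 = 169.
Position 13 falls in subsequence A as its term 5, giving 48.
The 14th slot belongs to subsequence B; its 9th term is 196.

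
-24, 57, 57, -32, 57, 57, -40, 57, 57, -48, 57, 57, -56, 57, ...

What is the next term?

Positions follow the repeating pattern ABB; grouping by letter gives 2 tracks.
Track A: -24, -32, -40, -48, -56 — subtracting 8 each time.
Track B: 57, 57, 57, 57, 57, 57, 57, 57, 57 — the constant sequence 57.
Position 15 falls in track B as its term 10, giving 57.

57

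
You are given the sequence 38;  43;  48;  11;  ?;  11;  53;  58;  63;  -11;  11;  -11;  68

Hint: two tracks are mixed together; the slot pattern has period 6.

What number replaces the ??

Reading positions in blocks of 6 reveals the pattern AAABBB — 2 tracks woven together.
Track A = 38, 43, 48, 53, 58, 63, 68: arithmetic with common difference +5.
Track B = 11, ?, 11, -11, 11, -11: oscillating between 11 and -11.
The gap is track B's term 2; the rule gives -11.

-11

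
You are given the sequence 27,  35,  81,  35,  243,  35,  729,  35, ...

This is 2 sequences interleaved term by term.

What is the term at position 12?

35

The terms cycle through 2 interleaved subsequences.
Subsequence A = 27, 81, 243, 729: powers of 3.
Subsequence B = 35, 35, 35, 35: constant 35.
The 12th slot belongs to subsequence B; its 6th term is 35.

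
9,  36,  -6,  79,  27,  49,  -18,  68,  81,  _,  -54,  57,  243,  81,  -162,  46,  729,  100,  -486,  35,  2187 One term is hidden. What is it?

64

Split by position mod 4 into 4 tracks.
Track A: 9, 27, 81, 243, 729, 2187 — powers of 3.
Track B: 36, 49, ?, 81, 100 — consecutive squares n² from n = 6.
Track C: -6, -18, -54, -162, -486 — a geometric progression (common ratio 3).
Track D: 79, 68, 57, 46, 35 — arithmetic, step −11.
The gap is track B's term 3; the rule gives 64.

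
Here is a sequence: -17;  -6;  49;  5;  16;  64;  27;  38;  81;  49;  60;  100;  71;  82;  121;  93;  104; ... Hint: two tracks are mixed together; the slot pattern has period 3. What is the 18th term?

The slot pattern repeats as AAB (period 3), so there are 2 interleaved tracks.
Subsequence A: -17, -6, 5, 16, 27, 38, 49, 60, 71, 82, 93, 104 — arithmetic with common difference +11.
Subsequence B: 49, 64, 81, 100, 121 — consecutive squares n² from n = 7.
Position 18 → subsequence B, term 6 = 144.

144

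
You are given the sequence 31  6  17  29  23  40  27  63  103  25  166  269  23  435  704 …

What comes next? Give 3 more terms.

Reading positions in blocks of 3 reveals the pattern ABB — 2 tracks woven together.
Track A: 31, 29, 27, 25, 23 — subtracting 2 each time.
Track B: 6, 17, 23, 40, 63, 103, 166, 269, 435, 704 — each term equals the sum of the previous two.
The 16th slot belongs to track A; its 6th term is 21.
Term 17 comes from track B (its 11th entry): 1139.
Position 18 → track B, term 12 = 1843.

21, 1139, 1843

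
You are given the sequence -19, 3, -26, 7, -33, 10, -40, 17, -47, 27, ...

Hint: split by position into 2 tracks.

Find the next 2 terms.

Split by position mod 2 into 2 tracks.
Subsequence A: -19, -26, -33, -40, -47 — linear: a_n = -12 − 7·n.
Subsequence B: 3, 7, 10, 17, 27 — a Fibonacci-like recurrence a_n = a_{n-1} + a_{n-2}.
Position 11 falls in subsequence A as its term 6, giving -54.
Position 12 → subsequence B, term 6 = 44.

-54, 44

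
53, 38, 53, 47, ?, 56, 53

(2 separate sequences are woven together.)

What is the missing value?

53

The terms cycle through 2 interleaved subsequences.
Stream A: 53, 53, ?, 53. Always 53.
Stream B: 38, 47, 56. Arithmetic with common difference +9.
Filling stream A at index 3 by its rule yields 53.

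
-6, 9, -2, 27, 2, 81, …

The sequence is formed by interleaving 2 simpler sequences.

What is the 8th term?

The terms cycle through 2 interleaved subsequences.
Stream A: -6, -2, 2 — linear: a_n = -10 + 4·n.
Stream B: 9, 27, 81 — powers of 3.
Position 8 → stream B, term 4 = 243.

243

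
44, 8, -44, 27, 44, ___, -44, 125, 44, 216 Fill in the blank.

Split by position mod 2 into 2 tracks.
Stream A = 44, -44, 44, -44, 44: oscillating between 44 and -44.
Stream B = 8, 27, ?, 125, 216: perfect cubes starting at 2³.
The gap is stream B's term 3; the rule gives 64.

64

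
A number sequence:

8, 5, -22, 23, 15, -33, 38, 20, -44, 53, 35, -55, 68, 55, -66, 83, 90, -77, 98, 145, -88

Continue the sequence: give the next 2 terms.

The terms cycle through 3 interleaved subsequences.
Stream A: 8, 23, 38, 53, 68, 83, 98. Arithmetic with common difference +15.
Stream B: 5, 15, 20, 35, 55, 90, 145. Each term equals the sum of the previous two.
Stream C: -22, -33, -44, -55, -66, -77, -88. Arithmetic, step −11.
Term 22 comes from stream A (its 8th entry): 113.
Term 23 comes from stream B (its 8th entry): 235.

113, 235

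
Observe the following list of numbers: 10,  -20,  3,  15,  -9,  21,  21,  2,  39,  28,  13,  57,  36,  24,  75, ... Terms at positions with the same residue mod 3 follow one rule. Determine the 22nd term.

66

Read the sequence 3 terms at a time; column i is its own pattern.
Track A = 10, 15, 21, 28, 36: the triangular numbers T_4, T_5, ….
Track B = -20, -9, 2, 13, 24: linear: a_n = -31 + 11·n.
Track C = 3, 21, 39, 57, 75: arithmetic, step +18.
Term 22 comes from track A (its 8th entry): 66.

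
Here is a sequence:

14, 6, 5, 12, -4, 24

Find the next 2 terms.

-13, 48

Taking every 2nd term gives 2 separate tracks.
Stream A: 14, 5, -4 (linear: a_n = 23 − 9·n).
Stream B: 6, 12, 24 (a geometric progression (common ratio 2)).
Position 7 falls in stream A as its term 4, giving -13.
Term 8 comes from stream B (its 4th entry): 48.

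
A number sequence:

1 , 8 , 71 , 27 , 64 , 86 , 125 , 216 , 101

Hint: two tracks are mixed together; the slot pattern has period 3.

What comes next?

343

Positions follow the repeating pattern AAB; grouping by letter gives 2 tracks.
Track A: 1, 8, 27, 64, 125, 216 (the cubes 1³, 2³, 3³, …).
Track B: 71, 86, 101 (arithmetic, step +15).
Position 10 falls in track A as its term 7, giving 343.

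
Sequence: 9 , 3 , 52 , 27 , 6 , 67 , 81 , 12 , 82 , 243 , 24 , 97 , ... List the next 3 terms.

Split by position mod 3 into 3 tracks.
Track A: 9, 27, 81, 243 (successive powers of 3).
Track B: 3, 6, 12, 24 (a geometric progression (common ratio 2)).
Track C: 52, 67, 82, 97 (linear: a_n = 37 + 15·n).
Position 13 → track A, term 5 = 729.
The 14th slot belongs to track B; its 5th term is 48.
Position 15 falls in track C as its term 5, giving 112.

729, 48, 112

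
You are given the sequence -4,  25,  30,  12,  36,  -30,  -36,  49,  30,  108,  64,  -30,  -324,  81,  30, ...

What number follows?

972

The terms cycle through 3 interleaved subsequences.
Track A is -4, 12, -36, 108, -324, which is a geometric progression (common ratio -3).
Track B is 25, 36, 49, 64, 81, which is the squares 5², 6², 7², ….
Track C is 30, -30, 30, -30, 30, which is the oscillation 30·(−1)^(n+1).
Position 16 → track A, term 6 = 972.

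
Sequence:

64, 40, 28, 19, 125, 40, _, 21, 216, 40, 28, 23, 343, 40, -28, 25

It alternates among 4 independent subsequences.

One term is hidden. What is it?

Taking every 4th term gives 4 separate tracks.
Track A = 64, 125, 216, 343: perfect cubes starting at 4³.
Track B = 40, 40, 40, 40: the constant sequence 40.
Track C = 28, ?, 28, -28: alternating ±28.
Track D = 19, 21, 23, 25: arithmetic, step +2.
The gap is track C's term 2; the rule gives -28.

-28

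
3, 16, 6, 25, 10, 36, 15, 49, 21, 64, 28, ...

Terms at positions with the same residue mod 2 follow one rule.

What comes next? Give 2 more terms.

Positions 1, 3, 5, … form one subsequence and positions 2, 4, 6, … form another.
Subsequence A: 3, 6, 10, 15, 21, 28 (triangular numbers n(n+1)/2 for n = 2, 3, …).
Subsequence B: 16, 25, 36, 49, 64 (perfect squares starting at 4²).
Position 12 → subsequence B, term 6 = 81.
Position 13 → subsequence A, term 7 = 36.

81, 36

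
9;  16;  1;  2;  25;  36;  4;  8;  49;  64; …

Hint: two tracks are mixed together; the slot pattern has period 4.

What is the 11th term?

Positions follow the repeating pattern AABB; grouping by letter gives 2 tracks.
Subsequence A: 9, 16, 25, 36, 49, 64. Consecutive squares n² from n = 3.
Subsequence B: 1, 2, 4, 8. Powers of 2.
Position 11 → subsequence B, term 5 = 16.

16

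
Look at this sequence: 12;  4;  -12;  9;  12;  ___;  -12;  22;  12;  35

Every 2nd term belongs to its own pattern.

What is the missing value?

13

Taking every 2nd term gives 2 separate tracks.
Track A: 12, -12, 12, -12, 12 — the oscillation 12·(−1)^(n+1).
Track B: 4, 9, ?, 22, 35 — a Fibonacci-like recurrence a_n = a_{n-1} + a_{n-2}.
Filling track B at index 3 by its rule yields 13.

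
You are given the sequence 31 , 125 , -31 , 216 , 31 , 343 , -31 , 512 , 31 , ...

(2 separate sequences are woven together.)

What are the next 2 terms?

729, -31

Split by position mod 2 into 2 tracks.
Track A = 31, -31, 31, -31, 31: alternating ±31.
Track B = 125, 216, 343, 512: consecutive cubes n³ from n = 5.
Position 10 → track B, term 5 = 729.
The 11th slot belongs to track A; its 6th term is -31.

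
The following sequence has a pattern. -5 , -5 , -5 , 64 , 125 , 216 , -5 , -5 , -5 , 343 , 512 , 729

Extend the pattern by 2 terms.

Reading positions in blocks of 6 reveals the pattern AAABBB — 2 tracks woven together.
Stream A: -5, -5, -5, -5, -5, -5 — the constant sequence -5.
Stream B: 64, 125, 216, 343, 512, 729 — consecutive cubes n³ from n = 4.
Position 13 → stream A, term 7 = -5.
Position 14 → stream A, term 8 = -5.

-5, -5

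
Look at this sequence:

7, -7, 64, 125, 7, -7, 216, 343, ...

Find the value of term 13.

Reading positions in blocks of 4 reveals the pattern AABB — 2 tracks woven together.
Track A: 7, -7, 7, -7 (alternating ±7).
Track B: 64, 125, 216, 343 (perfect cubes starting at 4³).
Term 13 comes from track A (its 7th entry): 7.

7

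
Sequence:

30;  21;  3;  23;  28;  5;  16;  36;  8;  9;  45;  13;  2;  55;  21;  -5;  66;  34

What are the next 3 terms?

-12, 78, 55

Read the sequence 3 terms at a time; column i is its own pattern.
Track A: 30, 23, 16, 9, 2, -5. Arithmetic with common difference −7.
Track B: 21, 28, 36, 45, 55, 66. Triangular numbers starting at T_6.
Track C: 3, 5, 8, 13, 21, 34. Fibonacci-style (each term is the sum of the two before it).
The 19th slot belongs to track A; its 7th term is -12.
The 20th slot belongs to track B; its 7th term is 78.
The 21st slot belongs to track C; its 7th term is 55.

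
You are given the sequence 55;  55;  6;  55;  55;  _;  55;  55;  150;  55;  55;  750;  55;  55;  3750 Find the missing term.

Reading positions in blocks of 3 reveals the pattern AAB — 2 tracks woven together.
Track A is 55, 55, 55, 55, 55, 55, 55, 55, 55, 55, which is the constant sequence 55.
Track B is 6, ?, 150, 750, 3750, which is geometric, ×5 each step.
Track B's pattern makes the blank 30.

30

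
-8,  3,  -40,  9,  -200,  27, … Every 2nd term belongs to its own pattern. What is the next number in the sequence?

The terms cycle through 2 interleaved subsequences.
Subsequence A: -8, -40, -200 (geometric, ×5 each step).
Subsequence B: 3, 9, 27 (powers of 3).
Position 7 falls in subsequence A as its term 4, giving -1000.

-1000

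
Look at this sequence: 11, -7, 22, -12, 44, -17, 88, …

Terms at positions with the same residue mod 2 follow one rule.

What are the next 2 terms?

Split by position mod 2 into 2 tracks.
Track A: 11, 22, 44, 88 (multiplying by 2 each time).
Track B: -7, -12, -17 (arithmetic with common difference −5).
Position 8 falls in track B as its term 4, giving -22.
Position 9 falls in track A as its term 5, giving 176.

-22, 176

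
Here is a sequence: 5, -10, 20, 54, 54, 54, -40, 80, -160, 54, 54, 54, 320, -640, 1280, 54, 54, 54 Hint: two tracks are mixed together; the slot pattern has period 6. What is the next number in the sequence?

-2560

Reading positions in blocks of 6 reveals the pattern AAABBB — 2 tracks woven together.
Stream A: 5, -10, 20, -40, 80, -160, 320, -640, 1280. Multiplying by -2 each time.
Stream B: 54, 54, 54, 54, 54, 54, 54, 54, 54. Constant 54.
The 19th slot belongs to stream A; its 10th term is -2560.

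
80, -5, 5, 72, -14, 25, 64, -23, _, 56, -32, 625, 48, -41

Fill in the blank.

Taking every 3rd term gives 3 separate tracks.
Subsequence A is 80, 72, 64, 56, 48, which is linear: a_n = 88 − 8·n.
Subsequence B is -5, -14, -23, -32, -41, which is linear: a_n = 4 − 9·n.
Subsequence C is 5, 25, ?, 625, which is successive powers of 5.
Subsequence C's pattern makes the blank 125.

125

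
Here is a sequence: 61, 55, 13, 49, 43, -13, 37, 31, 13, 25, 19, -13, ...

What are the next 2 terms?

Reading positions in blocks of 3 reveals the pattern AAB — 2 tracks woven together.
Track A: 61, 55, 49, 43, 37, 31, 25, 19 (arithmetic with common difference −6).
Track B: 13, -13, 13, -13 (the oscillation 13·(−1)^(n+1)).
Term 13 comes from track A (its 9th entry): 13.
Term 14 comes from track A (its 10th entry): 7.

13, 7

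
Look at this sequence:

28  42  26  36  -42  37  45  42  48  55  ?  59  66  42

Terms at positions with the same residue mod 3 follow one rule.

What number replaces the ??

-42

Split by position mod 3 into 3 tracks.
Track A = 28, 36, 45, 55, 66: triangular numbers starting at T_7.
Track B = 42, -42, 42, ?, 42: the oscillation 42·(−1)^(n+1).
Track C = 26, 37, 48, 59: arithmetic, step +11.
Track B's pattern makes the blank -42.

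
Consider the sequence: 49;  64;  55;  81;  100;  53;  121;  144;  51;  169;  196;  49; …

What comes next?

225

The slot pattern repeats as AAB (period 3), so there are 2 interleaved tracks.
Track A: 49, 64, 81, 100, 121, 144, 169, 196 (the squares 7², 8², 9², …).
Track B: 55, 53, 51, 49 (arithmetic, step −2).
Position 13 → track A, term 9 = 225.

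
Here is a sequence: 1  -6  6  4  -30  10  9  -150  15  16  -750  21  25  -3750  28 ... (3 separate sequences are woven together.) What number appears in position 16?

Read the sequence 3 terms at a time; column i is its own pattern.
Track A = 1, 4, 9, 16, 25: consecutive squares n² from n = 1.
Track B = -6, -30, -150, -750, -3750: multiplying by 5 each time.
Track C = 6, 10, 15, 21, 28: triangular numbers n(n+1)/2 for n = 3, 4, ….
The 16th slot belongs to track A; its 6th term is 36.

36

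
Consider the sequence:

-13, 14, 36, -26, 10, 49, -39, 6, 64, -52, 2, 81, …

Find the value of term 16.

-78

Split by position mod 3: positions 1, 4, 7, … form one track, and each other residue class forms its own.
Track A is -13, -26, -39, -52, which is arithmetic with common difference −13.
Track B is 14, 10, 6, 2, which is arithmetic, step −4.
Track C is 36, 49, 64, 81, which is consecutive squares n² from n = 6.
Position 16 falls in track A as its term 6, giving -78.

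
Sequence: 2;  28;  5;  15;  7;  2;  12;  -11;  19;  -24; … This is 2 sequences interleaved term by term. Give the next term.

31

Taking every 2nd term gives 2 separate tracks.
Subsequence A: 2, 5, 7, 12, 19 (Fibonacci-style (each term is the sum of the two before it)).
Subsequence B: 28, 15, 2, -11, -24 (subtracting 13 each time).
The 11th slot belongs to subsequence A; its 6th term is 31.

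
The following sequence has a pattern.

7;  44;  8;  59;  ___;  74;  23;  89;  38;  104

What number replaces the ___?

Taking every 2nd term gives 2 separate tracks.
Track A: 7, 8, ?, 23, 38. Fibonacci-style (each term is the sum of the two before it).
Track B: 44, 59, 74, 89, 104. Arithmetic with common difference +15.
Track A's pattern makes the blank 15.

15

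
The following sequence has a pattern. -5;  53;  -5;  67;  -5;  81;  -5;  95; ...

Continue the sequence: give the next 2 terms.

Taking every 2nd term gives 2 separate tracks.
Track A: -5, -5, -5, -5 (the constant sequence -5).
Track B: 53, 67, 81, 95 (arithmetic, step +14).
Position 9 → track A, term 5 = -5.
Position 10 falls in track B as its term 5, giving 109.

-5, 109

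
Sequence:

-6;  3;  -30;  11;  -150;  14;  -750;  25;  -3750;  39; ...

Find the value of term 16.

167

The terms cycle through 2 interleaved subsequences.
Track A = -6, -30, -150, -750, -3750: geometric with ratio 5.
Track B = 3, 11, 14, 25, 39: each term equals the sum of the previous two.
The 16th slot belongs to track B; its 8th term is 167.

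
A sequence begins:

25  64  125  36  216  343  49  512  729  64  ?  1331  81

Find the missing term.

Positions follow the repeating pattern ABB; grouping by letter gives 2 tracks.
Track A: 25, 36, 49, 64, 81 (the squares 5², 6², 7², …).
Track B: 64, 125, 216, 343, 512, 729, ?, 1331 (the cubes 4³, 5³, 6³, …).
Track B's pattern makes the blank 1000.

1000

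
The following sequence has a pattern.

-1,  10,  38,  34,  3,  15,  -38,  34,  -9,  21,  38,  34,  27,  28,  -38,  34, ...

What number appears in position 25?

Taking every 4th term gives 4 separate tracks.
Track A = -1, 3, -9, 27: geometric with ratio -3.
Track B = 10, 15, 21, 28: the triangular numbers T_4, T_5, ….
Track C = 38, -38, 38, -38: the oscillation 38·(−1)^(n+1).
Track D = 34, 34, 34, 34: the constant sequence 34.
Position 25 falls in track A as its term 7, giving -729.

-729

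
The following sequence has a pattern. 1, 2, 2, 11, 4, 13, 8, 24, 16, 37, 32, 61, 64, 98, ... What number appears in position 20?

Odd-indexed and even-indexed terms follow separate rules.
Track A = 1, 2, 4, 8, 16, 32, 64: powers of 2.
Track B = 2, 11, 13, 24, 37, 61, 98: each term equals the sum of the previous two.
Position 20 → track B, term 10 = 416.

416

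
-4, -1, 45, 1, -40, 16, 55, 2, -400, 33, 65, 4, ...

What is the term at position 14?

50

Read the sequence 4 terms at a time; column i is its own pattern.
Track A: -4, -40, -400 (a geometric progression (common ratio 10)).
Track B: -1, 16, 33 (adding 17 each time).
Track C: 45, 55, 65 (adding 10 each time).
Track D: 1, 2, 4 (powers 2^0, 2^1, 2^2, …).
Position 14 → track B, term 4 = 50.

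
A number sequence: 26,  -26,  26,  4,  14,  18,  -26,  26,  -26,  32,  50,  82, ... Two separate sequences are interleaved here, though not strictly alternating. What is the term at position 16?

132

Reading positions in blocks of 6 reveals the pattern AAABBB — 2 tracks woven together.
Subsequence A: 26, -26, 26, -26, 26, -26. The oscillation 26·(−1)^(n+1).
Subsequence B: 4, 14, 18, 32, 50, 82. Fibonacci-style (each term is the sum of the two before it).
Term 16 comes from subsequence B (its 7th entry): 132.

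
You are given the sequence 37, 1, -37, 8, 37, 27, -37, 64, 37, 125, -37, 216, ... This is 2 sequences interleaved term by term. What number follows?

Taking every 2nd term gives 2 separate tracks.
Track A is 37, -37, 37, -37, 37, -37, which is alternating ±37.
Track B is 1, 8, 27, 64, 125, 216, which is consecutive cubes n³ from n = 1.
Term 13 comes from track A (its 7th entry): 37.

37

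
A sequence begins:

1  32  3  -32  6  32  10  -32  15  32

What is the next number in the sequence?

21

Taking every 2nd term gives 2 separate tracks.
Stream A: 1, 3, 6, 10, 15. The triangular numbers T_1, T_2, ….
Stream B: 32, -32, 32, -32, 32. Alternating ±32.
Position 11 → stream A, term 6 = 21.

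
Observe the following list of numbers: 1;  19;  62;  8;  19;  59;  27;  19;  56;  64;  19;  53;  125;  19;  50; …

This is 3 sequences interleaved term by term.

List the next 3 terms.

Read the sequence 3 terms at a time; column i is its own pattern.
Track A: 1, 8, 27, 64, 125 — perfect cubes starting at 1³.
Track B: 19, 19, 19, 19, 19 — the constant sequence 19.
Track C: 62, 59, 56, 53, 50 — arithmetic with common difference −3.
The 16th slot belongs to track A; its 6th term is 216.
Position 17 falls in track B as its term 6, giving 19.
Term 18 comes from track C (its 6th entry): 47.

216, 19, 47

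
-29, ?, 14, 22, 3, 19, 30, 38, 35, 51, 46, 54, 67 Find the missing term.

-13

Reading positions in blocks of 4 reveals the pattern AABB — 2 tracks woven together.
Stream A = -29, ?, 3, 19, 35, 51, 67: linear: a_n = -45 + 16·n.
Stream B = 14, 22, 30, 38, 46, 54: linear: a_n = 6 + 8·n.
Stream A's pattern makes the blank -13.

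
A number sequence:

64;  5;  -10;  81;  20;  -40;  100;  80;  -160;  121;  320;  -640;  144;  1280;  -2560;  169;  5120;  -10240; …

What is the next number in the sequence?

196

The slot pattern repeats as ABB (period 3), so there are 2 interleaved tracks.
Subsequence A: 64, 81, 100, 121, 144, 169 (perfect squares starting at 8²).
Subsequence B: 5, -10, 20, -40, 80, -160, 320, -640, 1280, -2560, 5120, -10240 (a geometric progression (common ratio -2)).
The 19th slot belongs to subsequence A; its 7th term is 196.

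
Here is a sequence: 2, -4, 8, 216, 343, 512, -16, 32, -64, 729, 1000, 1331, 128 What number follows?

-256

The slot pattern repeats as AAABBB (period 6), so there are 2 interleaved tracks.
Track A = 2, -4, 8, -16, 32, -64, 128: multiplying by -2 each time.
Track B = 216, 343, 512, 729, 1000, 1331: perfect cubes starting at 6³.
The 14th slot belongs to track A; its 8th term is -256.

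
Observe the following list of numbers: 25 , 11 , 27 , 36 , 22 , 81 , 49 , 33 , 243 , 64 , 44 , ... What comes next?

Read the sequence 3 terms at a time; column i is its own pattern.
Subsequence A = 25, 36, 49, 64: the squares 5², 6², 7², ….
Subsequence B = 11, 22, 33, 44: arithmetic, step +11.
Subsequence C = 27, 81, 243: powers 3^3, 3^4, 3^5, ….
Term 12 comes from subsequence C (its 4th entry): 729.

729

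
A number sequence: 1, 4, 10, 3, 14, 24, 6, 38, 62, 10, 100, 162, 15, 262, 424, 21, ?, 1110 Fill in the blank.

686

Positions follow the repeating pattern ABB; grouping by letter gives 2 tracks.
Track A: 1, 3, 6, 10, 15, 21 — the triangular numbers T_1, T_2, ….
Track B: 4, 10, 14, 24, 38, 62, 100, 162, 262, 424, ?, 1110 — each term equals the sum of the previous two.
So the missing entry in track B is 686.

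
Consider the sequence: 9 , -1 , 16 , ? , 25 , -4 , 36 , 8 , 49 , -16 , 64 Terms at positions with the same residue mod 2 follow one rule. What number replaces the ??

2

Positions 1, 3, 5, … form one subsequence and positions 2, 4, 6, … form another.
Subsequence A: 9, 16, 25, 36, 49, 64. Perfect squares starting at 3².
Subsequence B: -1, ?, -4, 8, -16. Geometric with ratio -2.
Filling subsequence B at index 2 by its rule yields 2.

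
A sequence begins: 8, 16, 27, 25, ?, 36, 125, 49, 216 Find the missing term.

Positions 1, 3, 5, … form one subsequence and positions 2, 4, 6, … form another.
Stream A is 8, 27, ?, 125, 216, which is the cubes 2³, 3³, 4³, ….
Stream B is 16, 25, 36, 49, which is perfect squares starting at 4².
The gap is stream A's term 3; the rule gives 64.

64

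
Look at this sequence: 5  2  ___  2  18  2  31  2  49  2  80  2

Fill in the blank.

13

Taking every 2nd term gives 2 separate tracks.
Subsequence A is 5, ?, 18, 31, 49, 80, which is Fibonacci-style (each term is the sum of the two before it).
Subsequence B is 2, 2, 2, 2, 2, 2, which is the constant sequence 2.
Filling subsequence A at index 2 by its rule yields 13.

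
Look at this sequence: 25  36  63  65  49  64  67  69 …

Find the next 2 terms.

Reading positions in blocks of 4 reveals the pattern AABB — 2 tracks woven together.
Track A = 25, 36, 49, 64: consecutive squares n² from n = 5.
Track B = 63, 65, 67, 69: adding 2 each time.
The 9th slot belongs to track A; its 5th term is 81.
Term 10 comes from track A (its 6th entry): 100.

81, 100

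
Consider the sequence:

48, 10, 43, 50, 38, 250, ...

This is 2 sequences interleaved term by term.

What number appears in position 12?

The terms cycle through 2 interleaved subsequences.
Stream A = 48, 43, 38: linear: a_n = 53 − 5·n.
Stream B = 10, 50, 250: geometric, ×5 each step.
Term 12 comes from stream B (its 6th entry): 31250.

31250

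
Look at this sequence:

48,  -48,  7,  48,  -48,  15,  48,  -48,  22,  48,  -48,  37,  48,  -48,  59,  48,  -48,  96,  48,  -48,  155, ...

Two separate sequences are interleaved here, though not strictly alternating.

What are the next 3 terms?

The slot pattern repeats as AAB (period 3), so there are 2 interleaved tracks.
Stream A = 48, -48, 48, -48, 48, -48, 48, -48, 48, -48, 48, -48, 48, -48: alternating ±48.
Stream B = 7, 15, 22, 37, 59, 96, 155: each term equals the sum of the previous two.
The 22nd slot belongs to stream A; its 15th term is 48.
Term 23 comes from stream A (its 16th entry): -48.
Position 24 falls in stream B as its term 8, giving 251.

48, -48, 251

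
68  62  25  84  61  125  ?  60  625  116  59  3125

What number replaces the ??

Split by position mod 3 into 3 tracks.
Subsequence A: 68, 84, ?, 116 (linear: a_n = 52 + 16·n).
Subsequence B: 62, 61, 60, 59 (linear: a_n = 63 − n).
Subsequence C: 25, 125, 625, 3125 (powers 5^2, 5^3, 5^4, …).
The gap is subsequence A's term 3; the rule gives 100.

100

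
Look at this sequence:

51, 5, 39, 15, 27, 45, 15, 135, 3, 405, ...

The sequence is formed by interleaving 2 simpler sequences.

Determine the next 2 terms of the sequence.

-9, 1215

Positions 1, 3, 5, … form one subsequence and positions 2, 4, 6, … form another.
Stream A: 51, 39, 27, 15, 3 (subtracting 12 each time).
Stream B: 5, 15, 45, 135, 405 (a geometric progression (common ratio 3)).
Position 11 → stream A, term 6 = -9.
Position 12 falls in stream B as its term 6, giving 1215.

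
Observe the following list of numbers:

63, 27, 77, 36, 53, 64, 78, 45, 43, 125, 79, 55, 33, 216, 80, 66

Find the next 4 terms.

23, 343, 81, 78

Taking every 4th term gives 4 separate tracks.
Track A: 63, 53, 43, 33. Arithmetic, step −10.
Track B: 27, 64, 125, 216. Perfect cubes starting at 3³.
Track C: 77, 78, 79, 80. Arithmetic, step +1.
Track D: 36, 45, 55, 66. Triangular numbers starting at T_8.
Position 17 → track A, term 5 = 23.
Position 18 falls in track B as its term 5, giving 343.
Position 19 falls in track C as its term 5, giving 81.
Position 20 falls in track D as its term 5, giving 78.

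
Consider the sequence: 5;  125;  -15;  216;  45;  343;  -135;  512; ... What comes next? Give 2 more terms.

Positions 1, 3, 5, … form one subsequence and positions 2, 4, 6, … form another.
Track A is 5, -15, 45, -135, which is geometric, ×-3 each step.
Track B is 125, 216, 343, 512, which is consecutive cubes n³ from n = 5.
The 9th slot belongs to track A; its 5th term is 405.
Position 10 falls in track B as its term 5, giving 729.

405, 729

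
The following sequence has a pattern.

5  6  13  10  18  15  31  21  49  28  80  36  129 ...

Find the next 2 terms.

45, 209

The terms cycle through 2 interleaved subsequences.
Stream A: 5, 13, 18, 31, 49, 80, 129. Each term equals the sum of the previous two.
Stream B: 6, 10, 15, 21, 28, 36. Triangular numbers starting at T_3.
Term 14 comes from stream B (its 7th entry): 45.
Position 15 falls in stream A as its term 8, giving 209.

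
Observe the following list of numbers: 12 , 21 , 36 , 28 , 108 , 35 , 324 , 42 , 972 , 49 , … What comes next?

2916

Positions 1, 3, 5, … form one subsequence and positions 2, 4, 6, … form another.
Track A = 12, 36, 108, 324, 972: multiplying by 3 each time.
Track B = 21, 28, 35, 42, 49: arithmetic with common difference +7.
Position 11 → track A, term 6 = 2916.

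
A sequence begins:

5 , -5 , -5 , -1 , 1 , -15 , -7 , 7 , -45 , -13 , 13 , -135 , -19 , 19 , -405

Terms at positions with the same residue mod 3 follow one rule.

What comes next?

The terms cycle through 3 interleaved subsequences.
Subsequence A: 5, -1, -7, -13, -19 — arithmetic, step −6.
Subsequence B: -5, 1, 7, 13, 19 — adding 6 each time.
Subsequence C: -5, -15, -45, -135, -405 — geometric with ratio 3.
Term 16 comes from subsequence A (its 6th entry): -25.

-25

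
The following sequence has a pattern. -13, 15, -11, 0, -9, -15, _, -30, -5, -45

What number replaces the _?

-7

Odd-indexed and even-indexed terms follow separate rules.
Track A: -13, -11, -9, ?, -5. Linear: a_n = -15 + 2·n.
Track B: 15, 0, -15, -30, -45. Subtracting 15 each time.
So the missing entry in track A is -7.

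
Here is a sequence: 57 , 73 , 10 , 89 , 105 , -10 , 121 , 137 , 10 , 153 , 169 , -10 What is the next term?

Reading positions in blocks of 3 reveals the pattern AAB — 2 tracks woven together.
Stream A: 57, 73, 89, 105, 121, 137, 153, 169. Linear: a_n = 41 + 16·n.
Stream B: 10, -10, 10, -10. The oscillation 10·(−1)^(n+1).
Position 13 falls in stream A as its term 9, giving 185.

185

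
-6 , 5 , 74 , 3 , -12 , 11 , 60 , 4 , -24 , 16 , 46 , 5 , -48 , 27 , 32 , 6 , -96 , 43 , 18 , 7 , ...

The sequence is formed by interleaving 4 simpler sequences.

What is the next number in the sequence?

Taking every 4th term gives 4 separate tracks.
Stream A: -6, -12, -24, -48, -96 (a geometric progression (common ratio 2)).
Stream B: 5, 11, 16, 27, 43 (Fibonacci-style (each term is the sum of the two before it)).
Stream C: 74, 60, 46, 32, 18 (subtracting 14 each time).
Stream D: 3, 4, 5, 6, 7 (arithmetic with common difference +1).
Position 21 → stream A, term 6 = -192.

-192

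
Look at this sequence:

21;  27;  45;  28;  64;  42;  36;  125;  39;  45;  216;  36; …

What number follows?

55

Taking every 3rd term gives 3 separate tracks.
Stream A: 21, 28, 36, 45 (the triangular numbers T_6, T_7, …).
Stream B: 27, 64, 125, 216 (perfect cubes starting at 3³).
Stream C: 45, 42, 39, 36 (arithmetic with common difference −3).
Term 13 comes from stream A (its 5th entry): 55.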